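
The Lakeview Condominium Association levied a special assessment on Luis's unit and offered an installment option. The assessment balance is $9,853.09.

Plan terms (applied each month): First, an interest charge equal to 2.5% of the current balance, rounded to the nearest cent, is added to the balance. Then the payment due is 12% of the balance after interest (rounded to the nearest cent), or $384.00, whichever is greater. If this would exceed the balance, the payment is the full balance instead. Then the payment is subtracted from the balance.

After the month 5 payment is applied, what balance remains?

# | Opening | Interest | Payment | End bal
1 | $9,853.09 | $246.33 | $1,211.93 | $8,887.49
2 | $8,887.49 | $222.19 | $1,093.16 | $8,016.52
3 | $8,016.52 | $200.41 | $986.03 | $7,230.90
4 | $7,230.90 | $180.77 | $889.40 | $6,522.27
5 | $6,522.27 | $163.06 | $802.24 | $5,883.09

$5,883.09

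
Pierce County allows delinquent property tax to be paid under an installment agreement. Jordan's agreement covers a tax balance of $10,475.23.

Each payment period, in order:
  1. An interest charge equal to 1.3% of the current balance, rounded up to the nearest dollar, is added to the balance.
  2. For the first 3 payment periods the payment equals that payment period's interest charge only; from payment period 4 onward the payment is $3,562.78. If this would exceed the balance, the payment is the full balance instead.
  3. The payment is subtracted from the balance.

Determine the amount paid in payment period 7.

$63.89

Payment period 1: opening $10,475.23; interest $137.00 → $10,612.23; payment $137.00; balance $10,475.23
Payment period 2: opening $10,475.23; interest $137.00 → $10,612.23; payment $137.00; balance $10,475.23
Payment period 3: opening $10,475.23; interest $137.00 → $10,612.23; payment $137.00; balance $10,475.23
Payment period 4: opening $10,475.23; interest $137.00 → $10,612.23; payment $3,562.78; balance $7,049.45
Payment period 5: opening $7,049.45; interest $92.00 → $7,141.45; payment $3,562.78; balance $3,578.67
Payment period 6: opening $3,578.67; interest $47.00 → $3,625.67; payment $3,562.78; balance $62.89
Payment period 7: opening $62.89; interest $1.00 → $63.89; payment $63.89; balance $0.00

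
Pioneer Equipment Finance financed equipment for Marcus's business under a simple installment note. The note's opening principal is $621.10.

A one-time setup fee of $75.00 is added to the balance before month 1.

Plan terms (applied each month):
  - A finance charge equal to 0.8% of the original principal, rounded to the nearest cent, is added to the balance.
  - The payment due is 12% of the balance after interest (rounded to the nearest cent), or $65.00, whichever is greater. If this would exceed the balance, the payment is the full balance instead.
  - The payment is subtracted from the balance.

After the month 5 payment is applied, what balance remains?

$365.92

Month 1: opening $696.10; interest $4.97 → $701.07; payment $84.13; balance $616.94
Month 2: opening $616.94; interest $4.97 → $621.91; payment $74.63; balance $547.28
Month 3: opening $547.28; interest $4.97 → $552.25; payment $66.27; balance $485.98
Month 4: opening $485.98; interest $4.97 → $490.95; payment $65.00; balance $425.95
Month 5: opening $425.95; interest $4.97 → $430.92; payment $65.00; balance $365.92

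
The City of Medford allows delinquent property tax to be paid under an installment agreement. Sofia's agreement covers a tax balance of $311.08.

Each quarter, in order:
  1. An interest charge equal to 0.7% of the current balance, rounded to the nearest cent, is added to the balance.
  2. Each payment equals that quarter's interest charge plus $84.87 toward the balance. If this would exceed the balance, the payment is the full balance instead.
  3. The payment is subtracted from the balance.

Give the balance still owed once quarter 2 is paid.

$141.34

Quarter 1: $311.08 +$2.18 interest = $313.26; pay $87.05 → $226.21
Quarter 2: $226.21 +$1.58 interest = $227.79; pay $86.45 → $141.34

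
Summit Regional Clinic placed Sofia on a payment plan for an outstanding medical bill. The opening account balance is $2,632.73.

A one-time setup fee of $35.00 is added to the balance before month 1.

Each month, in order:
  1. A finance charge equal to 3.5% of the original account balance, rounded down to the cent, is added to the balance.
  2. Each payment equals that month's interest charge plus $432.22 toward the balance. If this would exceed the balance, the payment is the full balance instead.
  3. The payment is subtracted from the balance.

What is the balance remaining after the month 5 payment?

$506.63

Month 1: opening $2,667.73; interest $92.14 → $2,759.87; payment $524.36; balance $2,235.51
Month 2: opening $2,235.51; interest $92.14 → $2,327.65; payment $524.36; balance $1,803.29
Month 3: opening $1,803.29; interest $92.14 → $1,895.43; payment $524.36; balance $1,371.07
Month 4: opening $1,371.07; interest $92.14 → $1,463.21; payment $524.36; balance $938.85
Month 5: opening $938.85; interest $92.14 → $1,030.99; payment $524.36; balance $506.63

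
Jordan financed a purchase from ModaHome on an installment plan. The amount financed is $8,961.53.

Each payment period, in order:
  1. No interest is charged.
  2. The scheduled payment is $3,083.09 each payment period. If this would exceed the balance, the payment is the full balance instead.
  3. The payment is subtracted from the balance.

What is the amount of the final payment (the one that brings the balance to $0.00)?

$2,795.35

Payment period 1: opening $8,961.53; payment $3,083.09; balance $5,878.44
Payment period 2: opening $5,878.44; payment $3,083.09; balance $2,795.35
Payment period 3: opening $2,795.35; payment $2,795.35; balance $0.00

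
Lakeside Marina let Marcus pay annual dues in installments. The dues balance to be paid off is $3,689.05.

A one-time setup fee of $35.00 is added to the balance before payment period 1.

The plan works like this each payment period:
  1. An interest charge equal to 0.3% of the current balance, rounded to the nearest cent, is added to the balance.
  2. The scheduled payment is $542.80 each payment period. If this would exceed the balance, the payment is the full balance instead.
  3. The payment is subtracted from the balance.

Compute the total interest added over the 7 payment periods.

# | Opening | Interest | Payment | End bal
1 | $3,724.05 | $11.17 | $542.80 | $3,192.42
2 | $3,192.42 | $9.58 | $542.80 | $2,659.20
3 | $2,659.20 | $7.98 | $542.80 | $2,124.38
4 | $2,124.38 | $6.37 | $542.80 | $1,587.95
5 | $1,587.95 | $4.76 | $542.80 | $1,049.91
6 | $1,049.91 | $3.15 | $542.80 | $510.26
7 | $510.26 | $1.53 | $511.79 | $0.00
Total interest: $11.17 + $9.58 + $7.98 + $6.37 + $4.76 + $3.15 + $1.53 = $44.54

$44.54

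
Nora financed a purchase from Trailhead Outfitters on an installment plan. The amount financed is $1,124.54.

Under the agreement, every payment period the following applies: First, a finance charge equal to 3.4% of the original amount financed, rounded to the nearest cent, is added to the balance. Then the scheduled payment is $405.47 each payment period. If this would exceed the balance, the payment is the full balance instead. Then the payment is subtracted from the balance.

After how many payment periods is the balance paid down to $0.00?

Payment period 1: $1,124.54 +$38.23 interest = $1,162.77; pay $405.47 → $757.30
Payment period 2: $757.30 +$38.23 interest = $795.53; pay $405.47 → $390.06
Payment period 3: $390.06 +$38.23 interest = $428.29; pay $405.47 → $22.82
Payment period 4: $22.82 +$38.23 interest = $61.05; pay $61.05 → $0.00
Balance reaches $0.00 in payment period 4.

4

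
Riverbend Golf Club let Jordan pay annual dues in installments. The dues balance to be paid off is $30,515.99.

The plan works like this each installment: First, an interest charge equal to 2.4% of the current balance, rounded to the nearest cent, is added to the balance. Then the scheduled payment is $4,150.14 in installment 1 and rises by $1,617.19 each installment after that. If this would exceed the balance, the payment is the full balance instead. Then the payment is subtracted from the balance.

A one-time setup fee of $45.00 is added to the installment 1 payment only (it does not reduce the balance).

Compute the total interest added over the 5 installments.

$2,428.92

Installment 1: $30,515.99 +$732.38 interest = $31,248.37; pay $4,150.14 (+ $45.00 fee) → $27,098.23
Installment 2: $27,098.23 +$650.36 interest = $27,748.59; pay $5,767.33 → $21,981.26
Installment 3: $21,981.26 +$527.55 interest = $22,508.81; pay $7,384.52 → $15,124.29
Installment 4: $15,124.29 +$362.98 interest = $15,487.27; pay $9,001.71 → $6,485.56
Installment 5: $6,485.56 +$155.65 interest = $6,641.21; pay $6,641.21 → $0.00
Total interest: $732.38 + $650.36 + $527.55 + $362.98 + $155.65 = $2,428.92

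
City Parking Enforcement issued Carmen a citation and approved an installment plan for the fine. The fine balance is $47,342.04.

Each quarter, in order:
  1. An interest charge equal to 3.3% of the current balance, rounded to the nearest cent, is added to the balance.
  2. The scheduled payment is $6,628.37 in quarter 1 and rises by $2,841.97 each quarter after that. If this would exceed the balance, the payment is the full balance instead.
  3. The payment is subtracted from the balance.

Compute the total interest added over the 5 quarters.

$5,130.12

Quarter 1: $47,342.04 +$1,562.29 interest = $48,904.33; pay $6,628.37 → $42,275.96
Quarter 2: $42,275.96 +$1,395.11 interest = $43,671.07; pay $9,470.34 → $34,200.73
Quarter 3: $34,200.73 +$1,128.62 interest = $35,329.35; pay $12,312.31 → $23,017.04
Quarter 4: $23,017.04 +$759.56 interest = $23,776.60; pay $15,154.28 → $8,622.32
Quarter 5: $8,622.32 +$284.54 interest = $8,906.86; pay $8,906.86 → $0.00
Total interest: $1,562.29 + $1,395.11 + $1,128.62 + $759.56 + $284.54 = $5,130.12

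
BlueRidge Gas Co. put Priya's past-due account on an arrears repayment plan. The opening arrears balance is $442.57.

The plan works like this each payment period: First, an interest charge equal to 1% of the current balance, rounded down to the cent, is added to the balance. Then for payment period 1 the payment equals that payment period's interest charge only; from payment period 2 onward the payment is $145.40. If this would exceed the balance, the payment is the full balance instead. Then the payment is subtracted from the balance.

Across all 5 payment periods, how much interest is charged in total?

Payment period 1: opening $442.57; interest $4.42 → $446.99; payment $4.42; balance $442.57
Payment period 2: opening $442.57; interest $4.42 → $446.99; payment $145.40; balance $301.59
Payment period 3: opening $301.59; interest $3.01 → $304.60; payment $145.40; balance $159.20
Payment period 4: opening $159.20; interest $1.59 → $160.79; payment $145.40; balance $15.39
Payment period 5: opening $15.39; interest $0.15 → $15.54; payment $15.54; balance $0.00
Total interest: $4.42 + $4.42 + $3.01 + $1.59 + $0.15 = $13.59

$13.59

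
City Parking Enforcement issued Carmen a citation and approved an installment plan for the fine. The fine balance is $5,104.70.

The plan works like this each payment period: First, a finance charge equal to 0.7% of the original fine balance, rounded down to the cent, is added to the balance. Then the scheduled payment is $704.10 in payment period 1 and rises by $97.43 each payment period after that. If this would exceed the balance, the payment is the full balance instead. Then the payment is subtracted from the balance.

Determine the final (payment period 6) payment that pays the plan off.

$824.28

Payment period 1: $5,104.70 +$35.73 interest = $5,140.43; pay $704.10 → $4,436.33
Payment period 2: $4,436.33 +$35.73 interest = $4,472.06; pay $801.53 → $3,670.53
Payment period 3: $3,670.53 +$35.73 interest = $3,706.26; pay $898.96 → $2,807.30
Payment period 4: $2,807.30 +$35.73 interest = $2,843.03; pay $996.39 → $1,846.64
Payment period 5: $1,846.64 +$35.73 interest = $1,882.37; pay $1,093.82 → $788.55
Payment period 6: $788.55 +$35.73 interest = $824.28; pay $824.28 → $0.00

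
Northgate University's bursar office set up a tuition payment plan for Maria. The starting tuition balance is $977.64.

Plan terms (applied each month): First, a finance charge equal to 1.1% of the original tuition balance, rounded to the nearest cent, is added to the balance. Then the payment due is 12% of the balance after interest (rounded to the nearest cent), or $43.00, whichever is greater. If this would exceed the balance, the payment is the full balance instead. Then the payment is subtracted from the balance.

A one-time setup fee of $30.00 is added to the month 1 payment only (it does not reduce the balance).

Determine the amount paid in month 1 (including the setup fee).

$148.61

Month 1: $977.64 +$10.75 interest = $988.39; pay $118.61 (+ $30.00 fee) → $869.78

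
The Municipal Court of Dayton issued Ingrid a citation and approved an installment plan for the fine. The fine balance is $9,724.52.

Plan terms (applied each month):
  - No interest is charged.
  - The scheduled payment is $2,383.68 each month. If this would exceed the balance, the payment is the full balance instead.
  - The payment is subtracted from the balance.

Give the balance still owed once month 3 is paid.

$2,573.48

Month 1: opening $9,724.52; payment $2,383.68; balance $7,340.84
Month 2: opening $7,340.84; payment $2,383.68; balance $4,957.16
Month 3: opening $4,957.16; payment $2,383.68; balance $2,573.48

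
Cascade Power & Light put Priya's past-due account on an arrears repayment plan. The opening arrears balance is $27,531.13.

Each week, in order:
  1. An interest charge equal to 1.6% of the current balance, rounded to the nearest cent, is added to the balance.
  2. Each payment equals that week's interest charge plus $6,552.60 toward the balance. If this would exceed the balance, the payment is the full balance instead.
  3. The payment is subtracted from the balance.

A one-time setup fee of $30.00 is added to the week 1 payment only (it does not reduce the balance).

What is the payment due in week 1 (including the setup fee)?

$7,023.10

Week 1: opening $27,531.13; interest $440.50 → $27,971.63; payment $6,993.10 (+ $30.00 fee); balance $20,978.53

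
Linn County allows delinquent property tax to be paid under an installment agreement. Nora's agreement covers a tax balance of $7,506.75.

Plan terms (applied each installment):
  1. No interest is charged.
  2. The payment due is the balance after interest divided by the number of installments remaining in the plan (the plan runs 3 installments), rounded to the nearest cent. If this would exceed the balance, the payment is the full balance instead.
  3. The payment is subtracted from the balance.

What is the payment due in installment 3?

# | Opening | Payment | End bal
1 | $7,506.75 | $2,502.25 | $5,004.50
2 | $5,004.50 | $2,502.25 | $2,502.25
3 | $2,502.25 | $2,502.25 | $0.00

$2,502.25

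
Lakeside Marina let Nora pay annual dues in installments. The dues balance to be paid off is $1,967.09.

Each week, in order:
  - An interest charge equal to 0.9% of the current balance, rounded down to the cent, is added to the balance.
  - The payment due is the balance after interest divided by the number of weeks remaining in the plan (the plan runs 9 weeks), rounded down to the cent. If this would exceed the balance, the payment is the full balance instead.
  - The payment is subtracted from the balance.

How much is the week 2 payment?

$222.51

Week 1: $1,967.09 +$17.70 interest = $1,984.79; pay $220.53 → $1,764.26
Week 2: $1,764.26 +$15.87 interest = $1,780.13; pay $222.51 → $1,557.62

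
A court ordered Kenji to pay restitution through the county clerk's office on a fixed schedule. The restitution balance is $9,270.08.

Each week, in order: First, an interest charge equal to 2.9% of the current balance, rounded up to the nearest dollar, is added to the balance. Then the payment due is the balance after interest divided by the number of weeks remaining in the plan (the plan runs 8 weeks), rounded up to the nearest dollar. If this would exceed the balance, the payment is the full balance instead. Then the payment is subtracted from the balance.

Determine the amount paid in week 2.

$1,228.00

Week 1: opening $9,270.08; interest $269.00 → $9,539.08; payment $1,193.00; balance $8,346.08
Week 2: opening $8,346.08; interest $243.00 → $8,589.08; payment $1,228.00; balance $7,361.08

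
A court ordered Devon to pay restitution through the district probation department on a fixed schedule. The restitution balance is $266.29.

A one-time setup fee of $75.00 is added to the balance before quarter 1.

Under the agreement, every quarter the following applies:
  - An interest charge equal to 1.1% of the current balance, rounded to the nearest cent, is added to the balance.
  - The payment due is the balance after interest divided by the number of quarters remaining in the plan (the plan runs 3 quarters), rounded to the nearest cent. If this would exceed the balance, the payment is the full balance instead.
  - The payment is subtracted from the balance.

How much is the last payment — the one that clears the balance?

Quarter 1: opening $341.29; interest $3.75 → $345.04; payment $115.01; balance $230.03
Quarter 2: opening $230.03; interest $2.53 → $232.56; payment $116.28; balance $116.28
Quarter 3: opening $116.28; interest $1.28 → $117.56; payment $117.56; balance $0.00

$117.56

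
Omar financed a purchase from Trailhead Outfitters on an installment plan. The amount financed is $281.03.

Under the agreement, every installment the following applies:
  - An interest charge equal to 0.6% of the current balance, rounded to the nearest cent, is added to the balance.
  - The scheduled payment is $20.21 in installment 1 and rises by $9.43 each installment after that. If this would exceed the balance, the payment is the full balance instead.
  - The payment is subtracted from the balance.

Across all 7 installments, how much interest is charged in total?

$7.46

Installment 1: $281.03 +$1.69 interest = $282.72; pay $20.21 → $262.51
Installment 2: $262.51 +$1.58 interest = $264.09; pay $29.64 → $234.45
Installment 3: $234.45 +$1.41 interest = $235.86; pay $39.07 → $196.79
Installment 4: $196.79 +$1.18 interest = $197.97; pay $48.50 → $149.47
Installment 5: $149.47 +$0.90 interest = $150.37; pay $57.93 → $92.44
Installment 6: $92.44 +$0.55 interest = $92.99; pay $67.36 → $25.63
Installment 7: $25.63 +$0.15 interest = $25.78; pay $25.78 → $0.00
Total interest: $1.69 + $1.58 + $1.41 + $1.18 + $0.90 + $0.55 + $0.15 = $7.46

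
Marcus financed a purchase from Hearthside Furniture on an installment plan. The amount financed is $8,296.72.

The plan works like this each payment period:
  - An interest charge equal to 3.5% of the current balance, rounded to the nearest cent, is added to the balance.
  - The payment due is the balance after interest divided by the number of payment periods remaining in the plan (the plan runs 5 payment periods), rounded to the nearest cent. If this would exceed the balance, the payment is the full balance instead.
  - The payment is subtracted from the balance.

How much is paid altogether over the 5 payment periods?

$9,209.61

Payment period 1: opening $8,296.72; interest $290.39 → $8,587.11; payment $1,717.42; balance $6,869.69
Payment period 2: opening $6,869.69; interest $240.44 → $7,110.13; payment $1,777.53; balance $5,332.60
Payment period 3: opening $5,332.60; interest $186.64 → $5,519.24; payment $1,839.75; balance $3,679.49
Payment period 4: opening $3,679.49; interest $128.78 → $3,808.27; payment $1,904.14; balance $1,904.13
Payment period 5: opening $1,904.13; interest $66.64 → $1,970.77; payment $1,970.77; balance $0.00
Total paid: $9,209.61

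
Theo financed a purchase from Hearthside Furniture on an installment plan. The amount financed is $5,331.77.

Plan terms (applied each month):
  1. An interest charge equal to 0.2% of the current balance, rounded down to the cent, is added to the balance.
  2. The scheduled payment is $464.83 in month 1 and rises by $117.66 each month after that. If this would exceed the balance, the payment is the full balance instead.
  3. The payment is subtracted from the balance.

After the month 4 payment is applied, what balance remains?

$2,802.72

Month 1: opening $5,331.77; interest $10.66 → $5,342.43; payment $464.83; balance $4,877.60
Month 2: opening $4,877.60; interest $9.75 → $4,887.35; payment $582.49; balance $4,304.86
Month 3: opening $4,304.86; interest $8.60 → $4,313.46; payment $700.15; balance $3,613.31
Month 4: opening $3,613.31; interest $7.22 → $3,620.53; payment $817.81; balance $2,802.72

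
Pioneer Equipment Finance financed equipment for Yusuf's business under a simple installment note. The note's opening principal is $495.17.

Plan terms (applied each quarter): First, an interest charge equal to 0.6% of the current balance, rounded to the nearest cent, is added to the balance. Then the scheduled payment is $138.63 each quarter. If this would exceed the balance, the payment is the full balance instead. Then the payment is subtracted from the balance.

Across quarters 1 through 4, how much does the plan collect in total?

Quarter 1: $495.17 +$2.97 interest = $498.14; pay $138.63 → $359.51
Quarter 2: $359.51 +$2.16 interest = $361.67; pay $138.63 → $223.04
Quarter 3: $223.04 +$1.34 interest = $224.38; pay $138.63 → $85.75
Quarter 4: $85.75 +$0.51 interest = $86.26; pay $86.26 → $0.00
Total paid: $502.15

$502.15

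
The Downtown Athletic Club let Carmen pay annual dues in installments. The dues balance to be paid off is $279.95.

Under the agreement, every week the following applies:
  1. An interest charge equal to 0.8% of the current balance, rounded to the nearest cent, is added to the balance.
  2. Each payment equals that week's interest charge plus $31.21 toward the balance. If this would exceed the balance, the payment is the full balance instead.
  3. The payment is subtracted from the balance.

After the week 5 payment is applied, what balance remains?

Week 1: opening $279.95; interest $2.24 → $282.19; payment $33.45; balance $248.74
Week 2: opening $248.74; interest $1.99 → $250.73; payment $33.20; balance $217.53
Week 3: opening $217.53; interest $1.74 → $219.27; payment $32.95; balance $186.32
Week 4: opening $186.32; interest $1.49 → $187.81; payment $32.70; balance $155.11
Week 5: opening $155.11; interest $1.24 → $156.35; payment $32.45; balance $123.90

$123.90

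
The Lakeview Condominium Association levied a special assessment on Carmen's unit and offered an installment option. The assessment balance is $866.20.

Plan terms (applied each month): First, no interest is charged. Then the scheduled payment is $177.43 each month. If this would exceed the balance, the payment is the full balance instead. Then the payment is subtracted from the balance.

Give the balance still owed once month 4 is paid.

Month 1: opening $866.20; payment $177.43; balance $688.77
Month 2: opening $688.77; payment $177.43; balance $511.34
Month 3: opening $511.34; payment $177.43; balance $333.91
Month 4: opening $333.91; payment $177.43; balance $156.48

$156.48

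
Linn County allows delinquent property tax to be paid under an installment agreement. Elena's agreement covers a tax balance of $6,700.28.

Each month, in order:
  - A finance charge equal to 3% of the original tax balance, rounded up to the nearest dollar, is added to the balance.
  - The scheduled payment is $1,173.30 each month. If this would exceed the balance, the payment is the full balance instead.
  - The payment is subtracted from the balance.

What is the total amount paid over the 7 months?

Month 1: $6,700.28 +$202.00 interest = $6,902.28; pay $1,173.30 → $5,728.98
Month 2: $5,728.98 +$202.00 interest = $5,930.98; pay $1,173.30 → $4,757.68
Month 3: $4,757.68 +$202.00 interest = $4,959.68; pay $1,173.30 → $3,786.38
Month 4: $3,786.38 +$202.00 interest = $3,988.38; pay $1,173.30 → $2,815.08
Month 5: $2,815.08 +$202.00 interest = $3,017.08; pay $1,173.30 → $1,843.78
Month 6: $1,843.78 +$202.00 interest = $2,045.78; pay $1,173.30 → $872.48
Month 7: $872.48 +$202.00 interest = $1,074.48; pay $1,074.48 → $0.00
Total paid: $8,114.28

$8,114.28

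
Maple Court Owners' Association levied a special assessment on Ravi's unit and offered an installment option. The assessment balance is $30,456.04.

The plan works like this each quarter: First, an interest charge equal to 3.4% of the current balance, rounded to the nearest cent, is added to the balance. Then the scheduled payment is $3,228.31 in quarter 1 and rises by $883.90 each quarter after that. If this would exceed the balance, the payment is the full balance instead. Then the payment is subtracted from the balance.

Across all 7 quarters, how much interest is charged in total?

Quarter 1: $30,456.04 +$1,035.51 interest = $31,491.55; pay $3,228.31 → $28,263.24
Quarter 2: $28,263.24 +$960.95 interest = $29,224.19; pay $4,112.21 → $25,111.98
Quarter 3: $25,111.98 +$853.81 interest = $25,965.79; pay $4,996.11 → $20,969.68
Quarter 4: $20,969.68 +$712.97 interest = $21,682.65; pay $5,880.01 → $15,802.64
Quarter 5: $15,802.64 +$537.29 interest = $16,339.93; pay $6,763.91 → $9,576.02
Quarter 6: $9,576.02 +$325.58 interest = $9,901.60; pay $7,647.81 → $2,253.79
Quarter 7: $2,253.79 +$76.63 interest = $2,330.42; pay $2,330.42 → $0.00
Total interest: $1,035.51 + $960.95 + $853.81 + $712.97 + $537.29 + $325.58 + $76.63 = $4,502.74

$4,502.74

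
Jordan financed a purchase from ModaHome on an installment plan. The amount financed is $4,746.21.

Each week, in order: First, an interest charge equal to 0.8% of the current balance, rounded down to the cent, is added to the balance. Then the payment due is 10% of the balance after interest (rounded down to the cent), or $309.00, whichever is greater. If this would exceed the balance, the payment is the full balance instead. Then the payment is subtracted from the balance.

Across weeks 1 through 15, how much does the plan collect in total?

Week 1: opening $4,746.21; interest $37.96 → $4,784.17; payment $478.41; balance $4,305.76
Week 2: opening $4,305.76; interest $34.44 → $4,340.20; payment $434.02; balance $3,906.18
Week 3: opening $3,906.18; interest $31.24 → $3,937.42; payment $393.74; balance $3,543.68
Week 4: opening $3,543.68; interest $28.34 → $3,572.02; payment $357.20; balance $3,214.82
Week 5: opening $3,214.82; interest $25.71 → $3,240.53; payment $324.05; balance $2,916.48
Week 6: opening $2,916.48; interest $23.33 → $2,939.81; payment $309.00; balance $2,630.81
Week 7: opening $2,630.81; interest $21.04 → $2,651.85; payment $309.00; balance $2,342.85
Week 8: opening $2,342.85; interest $18.74 → $2,361.59; payment $309.00; balance $2,052.59
Week 9: opening $2,052.59; interest $16.42 → $2,069.01; payment $309.00; balance $1,760.01
Week 10: opening $1,760.01; interest $14.08 → $1,774.09; payment $309.00; balance $1,465.09
Week 11: opening $1,465.09; interest $11.72 → $1,476.81; payment $309.00; balance $1,167.81
Week 12: opening $1,167.81; interest $9.34 → $1,177.15; payment $309.00; balance $868.15
Week 13: opening $868.15; interest $6.94 → $875.09; payment $309.00; balance $566.09
Week 14: opening $566.09; interest $4.52 → $570.61; payment $309.00; balance $261.61
Week 15: opening $261.61; interest $2.09 → $263.70; payment $263.70; balance $0.00
Total paid: $5,032.12

$5,032.12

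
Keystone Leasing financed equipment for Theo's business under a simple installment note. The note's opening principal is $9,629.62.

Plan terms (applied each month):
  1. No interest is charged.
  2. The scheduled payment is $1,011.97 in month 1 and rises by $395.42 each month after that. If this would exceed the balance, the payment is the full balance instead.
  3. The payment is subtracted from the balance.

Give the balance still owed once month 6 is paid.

Month 1: $9,629.62 − $1,011.97 → $8,617.65
Month 2: $8,617.65 − $1,407.39 → $7,210.26
Month 3: $7,210.26 − $1,802.81 → $5,407.45
Month 4: $5,407.45 − $2,198.23 → $3,209.22
Month 5: $3,209.22 − $2,593.65 → $615.57
Month 6: $615.57 − $615.57 → $0.00

$0.00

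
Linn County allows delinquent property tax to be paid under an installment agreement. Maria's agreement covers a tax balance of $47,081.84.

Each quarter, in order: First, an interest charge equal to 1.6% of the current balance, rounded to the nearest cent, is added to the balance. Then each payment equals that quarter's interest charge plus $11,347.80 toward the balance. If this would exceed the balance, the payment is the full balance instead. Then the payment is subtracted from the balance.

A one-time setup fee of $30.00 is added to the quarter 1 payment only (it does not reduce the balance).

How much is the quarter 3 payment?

# | Opening | Interest | Payment | Fee | End bal
1 | $47,081.84 | $753.31 | $12,101.11 | $30.00 | $35,734.04
2 | $35,734.04 | $571.74 | $11,919.54 | — | $24,386.24
3 | $24,386.24 | $390.18 | $11,737.98 | — | $13,038.44

$11,737.98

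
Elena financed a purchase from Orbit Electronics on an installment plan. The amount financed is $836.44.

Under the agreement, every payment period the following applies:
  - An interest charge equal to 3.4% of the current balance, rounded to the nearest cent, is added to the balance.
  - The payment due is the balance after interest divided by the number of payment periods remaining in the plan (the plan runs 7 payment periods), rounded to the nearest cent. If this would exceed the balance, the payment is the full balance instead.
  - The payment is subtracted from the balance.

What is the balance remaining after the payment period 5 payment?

# | Opening | Interest | Payment | End bal
1 | $836.44 | $28.44 | $123.55 | $741.33
2 | $741.33 | $25.21 | $127.76 | $638.78
3 | $638.78 | $21.72 | $132.10 | $528.40
4 | $528.40 | $17.97 | $136.59 | $409.78
5 | $409.78 | $13.93 | $141.24 | $282.47

$282.47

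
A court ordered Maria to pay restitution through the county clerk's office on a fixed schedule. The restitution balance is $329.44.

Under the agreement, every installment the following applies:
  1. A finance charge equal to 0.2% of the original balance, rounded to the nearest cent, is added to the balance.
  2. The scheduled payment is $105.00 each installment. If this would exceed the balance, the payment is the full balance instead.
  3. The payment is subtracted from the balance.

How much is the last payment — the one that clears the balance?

Installment 1: opening $329.44; interest $0.66 → $330.10; payment $105.00; balance $225.10
Installment 2: opening $225.10; interest $0.66 → $225.76; payment $105.00; balance $120.76
Installment 3: opening $120.76; interest $0.66 → $121.42; payment $105.00; balance $16.42
Installment 4: opening $16.42; interest $0.66 → $17.08; payment $17.08; balance $0.00

$17.08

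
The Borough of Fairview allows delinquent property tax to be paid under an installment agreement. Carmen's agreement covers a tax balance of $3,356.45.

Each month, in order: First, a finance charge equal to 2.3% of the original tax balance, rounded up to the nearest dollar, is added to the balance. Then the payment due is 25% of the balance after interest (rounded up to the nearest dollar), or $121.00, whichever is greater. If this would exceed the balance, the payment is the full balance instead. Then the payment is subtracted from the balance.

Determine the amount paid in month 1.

$859.00

# | Opening | Interest | Payment | End bal
1 | $3,356.45 | $78.00 | $859.00 | $2,575.45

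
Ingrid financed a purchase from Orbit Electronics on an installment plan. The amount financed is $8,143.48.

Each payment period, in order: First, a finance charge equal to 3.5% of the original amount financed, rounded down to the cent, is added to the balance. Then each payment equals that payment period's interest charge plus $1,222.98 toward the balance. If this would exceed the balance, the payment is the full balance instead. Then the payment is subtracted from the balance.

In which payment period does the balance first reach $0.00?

# | Opening | Interest | Payment | End bal
1 | $8,143.48 | $285.02 | $1,508.00 | $6,920.50
2 | $6,920.50 | $285.02 | $1,508.00 | $5,697.52
3 | $5,697.52 | $285.02 | $1,508.00 | $4,474.54
4 | $4,474.54 | $285.02 | $1,508.00 | $3,251.56
5 | $3,251.56 | $285.02 | $1,508.00 | $2,028.58
6 | $2,028.58 | $285.02 | $1,508.00 | $805.60
7 | $805.60 | $285.02 | $1,090.62 | $0.00
Balance reaches $0.00 in payment period 7.

7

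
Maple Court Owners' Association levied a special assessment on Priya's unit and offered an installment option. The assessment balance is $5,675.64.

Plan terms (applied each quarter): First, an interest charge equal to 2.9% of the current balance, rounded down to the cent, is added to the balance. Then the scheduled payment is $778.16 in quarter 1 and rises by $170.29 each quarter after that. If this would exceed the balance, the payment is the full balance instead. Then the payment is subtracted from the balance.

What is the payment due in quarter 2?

Quarter 1: $5,675.64 +$164.59 interest = $5,840.23; pay $778.16 → $5,062.07
Quarter 2: $5,062.07 +$146.80 interest = $5,208.87; pay $948.45 → $4,260.42

$948.45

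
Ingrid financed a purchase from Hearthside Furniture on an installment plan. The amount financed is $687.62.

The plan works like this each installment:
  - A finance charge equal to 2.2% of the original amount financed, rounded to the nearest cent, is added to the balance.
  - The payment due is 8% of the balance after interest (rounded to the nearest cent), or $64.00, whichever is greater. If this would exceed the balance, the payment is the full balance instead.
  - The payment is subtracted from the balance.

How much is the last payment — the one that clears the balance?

$18.57

Installment 1: $687.62 +$15.13 interest = $702.75; pay $64.00 → $638.75
Installment 2: $638.75 +$15.13 interest = $653.88; pay $64.00 → $589.88
Installment 3: $589.88 +$15.13 interest = $605.01; pay $64.00 → $541.01
Installment 4: $541.01 +$15.13 interest = $556.14; pay $64.00 → $492.14
Installment 5: $492.14 +$15.13 interest = $507.27; pay $64.00 → $443.27
Installment 6: $443.27 +$15.13 interest = $458.40; pay $64.00 → $394.40
Installment 7: $394.40 +$15.13 interest = $409.53; pay $64.00 → $345.53
Installment 8: $345.53 +$15.13 interest = $360.66; pay $64.00 → $296.66
Installment 9: $296.66 +$15.13 interest = $311.79; pay $64.00 → $247.79
Installment 10: $247.79 +$15.13 interest = $262.92; pay $64.00 → $198.92
Installment 11: $198.92 +$15.13 interest = $214.05; pay $64.00 → $150.05
Installment 12: $150.05 +$15.13 interest = $165.18; pay $64.00 → $101.18
Installment 13: $101.18 +$15.13 interest = $116.31; pay $64.00 → $52.31
Installment 14: $52.31 +$15.13 interest = $67.44; pay $64.00 → $3.44
Installment 15: $3.44 +$15.13 interest = $18.57; pay $18.57 → $0.00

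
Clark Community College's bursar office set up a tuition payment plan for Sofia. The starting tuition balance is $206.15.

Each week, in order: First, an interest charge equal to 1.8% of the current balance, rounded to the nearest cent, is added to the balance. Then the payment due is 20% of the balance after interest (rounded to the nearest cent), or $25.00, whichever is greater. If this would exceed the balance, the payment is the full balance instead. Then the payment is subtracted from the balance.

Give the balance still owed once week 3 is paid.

# | Opening | Interest | Payment | End bal
1 | $206.15 | $3.71 | $41.97 | $167.89
2 | $167.89 | $3.02 | $34.18 | $136.73
3 | $136.73 | $2.46 | $27.84 | $111.35

$111.35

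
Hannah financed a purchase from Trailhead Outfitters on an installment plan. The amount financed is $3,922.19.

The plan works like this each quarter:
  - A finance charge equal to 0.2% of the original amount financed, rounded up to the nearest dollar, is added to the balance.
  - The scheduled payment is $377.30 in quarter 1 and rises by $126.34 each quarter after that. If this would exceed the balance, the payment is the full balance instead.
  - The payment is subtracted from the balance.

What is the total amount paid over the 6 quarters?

$3,970.19

Quarter 1: $3,922.19 +$8.00 interest = $3,930.19; pay $377.30 → $3,552.89
Quarter 2: $3,552.89 +$8.00 interest = $3,560.89; pay $503.64 → $3,057.25
Quarter 3: $3,057.25 +$8.00 interest = $3,065.25; pay $629.98 → $2,435.27
Quarter 4: $2,435.27 +$8.00 interest = $2,443.27; pay $756.32 → $1,686.95
Quarter 5: $1,686.95 +$8.00 interest = $1,694.95; pay $882.66 → $812.29
Quarter 6: $812.29 +$8.00 interest = $820.29; pay $820.29 → $0.00
Total paid: $3,970.19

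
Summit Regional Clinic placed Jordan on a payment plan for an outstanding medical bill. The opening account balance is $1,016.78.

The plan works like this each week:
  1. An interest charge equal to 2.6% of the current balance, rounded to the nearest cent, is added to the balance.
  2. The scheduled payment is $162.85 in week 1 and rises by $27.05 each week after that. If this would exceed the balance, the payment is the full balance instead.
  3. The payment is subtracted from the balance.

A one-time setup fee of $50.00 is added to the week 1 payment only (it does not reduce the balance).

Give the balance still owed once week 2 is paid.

Week 1: $1,016.78 +$26.44 interest = $1,043.22; pay $162.85 (+ $50.00 fee) → $880.37
Week 2: $880.37 +$22.89 interest = $903.26; pay $189.90 → $713.36

$713.36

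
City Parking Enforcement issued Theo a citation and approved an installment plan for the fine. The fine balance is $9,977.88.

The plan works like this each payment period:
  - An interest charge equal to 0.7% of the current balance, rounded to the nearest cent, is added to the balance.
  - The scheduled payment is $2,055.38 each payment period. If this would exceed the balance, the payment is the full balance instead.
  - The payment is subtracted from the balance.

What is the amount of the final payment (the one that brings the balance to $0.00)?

$1,965.63

Payment period 1: opening $9,977.88; interest $69.85 → $10,047.73; payment $2,055.38; balance $7,992.35
Payment period 2: opening $7,992.35; interest $55.95 → $8,048.30; payment $2,055.38; balance $5,992.92
Payment period 3: opening $5,992.92; interest $41.95 → $6,034.87; payment $2,055.38; balance $3,979.49
Payment period 4: opening $3,979.49; interest $27.86 → $4,007.35; payment $2,055.38; balance $1,951.97
Payment period 5: opening $1,951.97; interest $13.66 → $1,965.63; payment $1,965.63; balance $0.00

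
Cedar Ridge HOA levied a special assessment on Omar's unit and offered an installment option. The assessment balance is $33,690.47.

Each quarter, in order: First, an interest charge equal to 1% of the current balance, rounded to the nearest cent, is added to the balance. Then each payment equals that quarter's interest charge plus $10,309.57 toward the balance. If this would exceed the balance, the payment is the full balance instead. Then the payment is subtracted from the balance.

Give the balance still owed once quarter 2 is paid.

$13,071.33

Quarter 1: $33,690.47 +$336.90 interest = $34,027.37; pay $10,646.47 → $23,380.90
Quarter 2: $23,380.90 +$233.81 interest = $23,614.71; pay $10,543.38 → $13,071.33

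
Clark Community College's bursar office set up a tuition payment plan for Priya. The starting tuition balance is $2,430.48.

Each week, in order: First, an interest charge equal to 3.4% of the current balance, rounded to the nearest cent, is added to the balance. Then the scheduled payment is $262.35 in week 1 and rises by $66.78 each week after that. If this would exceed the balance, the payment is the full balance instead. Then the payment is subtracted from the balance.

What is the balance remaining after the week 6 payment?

$208.02

Week 1: opening $2,430.48; interest $82.64 → $2,513.12; payment $262.35; balance $2,250.77
Week 2: opening $2,250.77; interest $76.53 → $2,327.30; payment $329.13; balance $1,998.17
Week 3: opening $1,998.17; interest $67.94 → $2,066.11; payment $395.91; balance $1,670.20
Week 4: opening $1,670.20; interest $56.79 → $1,726.99; payment $462.69; balance $1,264.30
Week 5: opening $1,264.30; interest $42.99 → $1,307.29; payment $529.47; balance $777.82
Week 6: opening $777.82; interest $26.45 → $804.27; payment $596.25; balance $208.02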